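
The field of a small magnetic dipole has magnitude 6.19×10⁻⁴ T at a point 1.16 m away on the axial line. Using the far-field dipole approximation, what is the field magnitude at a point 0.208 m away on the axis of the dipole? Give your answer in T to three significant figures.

B ≈ 0.107 T

Dipole fields scale as 1/r³ in the far field; the geometry is the same at both points.
B₂ = B₁ · (r₁/r₂)³ = 6.19×10⁻⁴ · (1.16/0.208)³.
(r₁/r₂)³ = (5.577)³ = 173.5.
B₂ ≈ 0.1074 T.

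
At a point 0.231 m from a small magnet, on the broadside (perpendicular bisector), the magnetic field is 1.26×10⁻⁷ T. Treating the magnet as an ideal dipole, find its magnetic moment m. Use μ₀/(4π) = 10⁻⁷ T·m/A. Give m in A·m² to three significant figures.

m ≈ 0.0155 A·m²

In the equatorial plane B = (μ₀/4π)·m/r³, so m = Br³·4π/(μ₀).
m = (1.26×10⁻⁷)·(0.231)³ / (10⁻⁷) = 0.01553 A·m².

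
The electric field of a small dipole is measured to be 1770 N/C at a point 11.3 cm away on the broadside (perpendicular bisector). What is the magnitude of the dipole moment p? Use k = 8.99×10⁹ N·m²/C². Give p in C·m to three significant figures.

In the equatorial plane E = kp/r³, so p = Er³/(k).
p = (1770)·(0.113)³ / (8.99×10⁹) = 2.841×10⁻¹⁰ C·m.

p ≈ 2.84×10⁻¹⁰ C·m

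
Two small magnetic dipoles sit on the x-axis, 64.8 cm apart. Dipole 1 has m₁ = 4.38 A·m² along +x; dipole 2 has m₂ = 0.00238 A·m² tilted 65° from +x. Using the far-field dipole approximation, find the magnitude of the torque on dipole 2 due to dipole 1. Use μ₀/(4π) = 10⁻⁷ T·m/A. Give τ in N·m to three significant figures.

Dipole B is on the axis of dipole A, so B₁ there is axial: B₁ = (μ₀/4π)·2m₁/r³ along +x.
B₁ = 2(10⁻⁷)(4.38)/(0.648)³ = 3.219×10⁻⁶ T.
τ = m₂ B₁ sinθ.
τ = (0.00238)(3.219×10⁻⁶)·sin65° = 6.944×10⁻⁹ N·m.

τ ≈ 6.94×10⁻⁹ N·m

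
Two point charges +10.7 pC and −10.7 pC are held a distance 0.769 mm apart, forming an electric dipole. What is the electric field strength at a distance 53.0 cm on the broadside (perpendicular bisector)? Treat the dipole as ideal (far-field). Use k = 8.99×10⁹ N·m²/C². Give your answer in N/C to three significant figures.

E ≈ 4.97×10⁻⁴ N/C

Dipole moment p = qd = (1.07×10⁻¹¹ C)(7.69×10⁻⁴ m) = 8.228×10⁻¹⁵ C·m.
In the equatorial plane E = kp/r³.
E = (8.99×10⁹)(8.228×10⁻¹⁵) / (0.530)³ = 4.969×10⁻⁴ N/C.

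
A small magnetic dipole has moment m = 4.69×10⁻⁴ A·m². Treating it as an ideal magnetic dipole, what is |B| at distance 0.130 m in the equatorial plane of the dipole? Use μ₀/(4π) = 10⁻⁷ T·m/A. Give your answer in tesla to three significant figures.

B ≈ 2.13×10⁻⁸ T

In the equatorial plane B = (μ₀/4π)·m/r³ (half the axial value).
B = (10⁻⁷)·(4.69×10⁻⁴) / (0.130)³ = 2.135×10⁻⁸ T.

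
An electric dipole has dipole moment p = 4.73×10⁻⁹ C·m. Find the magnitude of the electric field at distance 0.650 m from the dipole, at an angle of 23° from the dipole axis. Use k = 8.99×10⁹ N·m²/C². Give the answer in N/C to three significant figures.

E ≈ 291 N/C

At angle θ the dipole field magnitude is E = (kp/r³)·√(1 + 3cos²θ).
kp/r³ = (8.99×10⁹)(4.73×10⁻⁹) / (0.650)³ = 154.8 N/C.
√(1 + 3cos²23°) = √(1 + 3·0.8473) = √3.5420 ≈ 1.8820.
E ≈ 154.8 × 1.882 = 291.4 N/C.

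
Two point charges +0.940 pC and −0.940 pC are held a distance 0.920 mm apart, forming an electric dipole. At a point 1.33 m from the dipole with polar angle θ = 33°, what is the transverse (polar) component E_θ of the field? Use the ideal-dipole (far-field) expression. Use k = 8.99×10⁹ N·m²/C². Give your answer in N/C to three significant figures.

Dipole moment p = qd = (9.40×10⁻¹³ C)(9.20×10⁻⁴ m) = 8.648×10⁻¹⁶ C·m.
For a dipole, E_θ = (kp sinθ)/r³.
kp/r³ = (8.99×10⁹)(8.648×10⁻¹⁶)/(1.33)³ = 3.305×10⁻⁶ N/C.
E_θ = 3.305×10⁻⁶·sin33° = 1.800×10⁻⁶ N/C.

E_θ ≈ 1.80×10⁻⁶ N/C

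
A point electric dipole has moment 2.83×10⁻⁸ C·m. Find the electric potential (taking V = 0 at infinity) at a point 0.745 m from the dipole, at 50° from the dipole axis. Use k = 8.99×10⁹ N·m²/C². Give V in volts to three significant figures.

The dipole potential is V = kp cosθ / r².
V = (8.99×10⁹)(2.83×10⁻⁸)·cos50° / (0.745)² = 294.6 V.

V ≈ 295 V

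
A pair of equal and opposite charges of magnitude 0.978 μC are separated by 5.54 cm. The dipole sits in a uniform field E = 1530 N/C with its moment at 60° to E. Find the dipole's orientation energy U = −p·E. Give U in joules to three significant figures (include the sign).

Dipole moment p = qd = (9.78×10⁻⁷ C)(0.0554 m) = 5.418×10⁻⁸ C·m.
U = −p·E = −pE cosθ.
U = −(5.418×10⁻⁸)(1530)·cos60° = -4.145×10⁻⁵ J.

U ≈ -4.14×10⁻⁵ J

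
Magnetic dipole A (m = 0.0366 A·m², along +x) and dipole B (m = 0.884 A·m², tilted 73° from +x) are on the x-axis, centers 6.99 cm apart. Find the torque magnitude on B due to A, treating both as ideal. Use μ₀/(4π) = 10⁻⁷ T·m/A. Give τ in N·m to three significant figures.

τ ≈ 1.81×10⁻⁵ N·m

Dipole B is on the axis of dipole A, so B₁ there is axial: B₁ = (μ₀/4π)·2m₁/r³ along +x.
B₁ = 2(10⁻⁷)(0.0366)/(0.0699)³ = 2.143×10⁻⁵ T.
τ = m₂ B₁ sinθ.
τ = (0.884)(2.143×10⁻⁵)·sin73° = 1.812×10⁻⁵ N·m.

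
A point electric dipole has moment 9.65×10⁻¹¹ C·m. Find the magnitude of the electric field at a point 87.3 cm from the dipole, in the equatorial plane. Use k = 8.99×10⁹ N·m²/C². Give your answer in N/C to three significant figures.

E ≈ 1.30 N/C

In the equatorial plane E = kp/r³.
E = (8.99×10⁹)(9.65×10⁻¹¹) / (0.873)³ = 1.304 N/C.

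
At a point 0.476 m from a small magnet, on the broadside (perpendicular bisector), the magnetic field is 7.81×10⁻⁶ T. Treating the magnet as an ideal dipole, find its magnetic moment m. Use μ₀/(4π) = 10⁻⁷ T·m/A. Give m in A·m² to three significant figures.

m ≈ 8.42 A·m²

In the equatorial plane B = (μ₀/4π)·m/r³, so m = Br³·4π/(μ₀).
m = (7.81×10⁻⁶)·(0.476)³ / (10⁻⁷) = 8.423 A·m².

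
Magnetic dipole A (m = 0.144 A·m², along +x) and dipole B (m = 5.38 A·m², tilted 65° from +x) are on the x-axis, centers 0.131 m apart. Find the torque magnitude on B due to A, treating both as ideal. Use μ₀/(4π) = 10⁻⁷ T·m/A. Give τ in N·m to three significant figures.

Dipole B is on the axis of dipole A, so B₁ there is axial: B₁ = (μ₀/4π)·2m₁/r³ along +x.
B₁ = 2(10⁻⁷)(0.144)/(0.131)³ = 1.281×10⁻⁵ T.
τ = m₂ B₁ sinθ.
τ = (5.38)(1.281×10⁻⁵)·sin65° = 6.246×10⁻⁵ N·m.

τ ≈ 6.25×10⁻⁵ N·m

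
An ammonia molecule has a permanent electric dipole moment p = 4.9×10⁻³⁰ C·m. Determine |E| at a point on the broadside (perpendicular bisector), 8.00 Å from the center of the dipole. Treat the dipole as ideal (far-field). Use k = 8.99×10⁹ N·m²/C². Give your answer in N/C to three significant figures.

E ≈ 8.60×10⁷ N/C

In the equatorial plane E = kp/r³.
E = (8.99×10⁹)(4.90×10⁻³⁰) / (8.00×10⁻¹⁰)³ = 8.604×10⁷ N/C.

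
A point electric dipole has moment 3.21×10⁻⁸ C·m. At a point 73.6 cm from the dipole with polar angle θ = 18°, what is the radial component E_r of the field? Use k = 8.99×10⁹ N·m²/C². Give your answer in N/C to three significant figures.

For a dipole, E_r = (2kp cosθ)/r³.
kp/r³ = (8.99×10⁹)(3.21×10⁻⁸)/(0.736)³ = 723.8 N/C.
E_r = 2·723.8·cos18° = 1377 N/C.

E_r ≈ 1380 N/C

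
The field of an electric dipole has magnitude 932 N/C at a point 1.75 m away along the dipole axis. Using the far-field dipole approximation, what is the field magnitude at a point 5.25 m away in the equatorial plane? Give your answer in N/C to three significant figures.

Dipole fields scale as 1/r³ in the far field.
The axial field is twice the equatorial field at the same r, so the geometry factor is 1/2.
E₂ = E₁ · (1/2) · (r₁/r₂)³ = 932 · 0.5 · (1.75/5.25)³.
(r₁/r₂)³ = (0.3333)³ = 0.03704.
E₂ ≈ 17.26 N/C.

E ≈ 17.3 N/C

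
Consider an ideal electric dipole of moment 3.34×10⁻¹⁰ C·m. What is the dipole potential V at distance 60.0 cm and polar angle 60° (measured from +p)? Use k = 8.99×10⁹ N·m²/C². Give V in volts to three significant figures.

V ≈ 4.17 V

The dipole potential is V = kp cosθ / r².
V = (8.99×10⁹)(3.34×10⁻¹⁰)·cos60° / (0.600)² = 4.170 V.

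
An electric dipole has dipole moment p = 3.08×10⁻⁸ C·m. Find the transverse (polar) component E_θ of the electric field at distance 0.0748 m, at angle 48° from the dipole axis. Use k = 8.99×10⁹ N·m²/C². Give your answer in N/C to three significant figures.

For a dipole, E_θ = (kp sinθ)/r³.
kp/r³ = (8.99×10⁹)(3.08×10⁻⁸)/(0.0748)³ = 6.616×10⁵ N/C.
E_θ = 6.616×10⁵·sin48° = 4.917×10⁵ N/C.

E_θ ≈ 4.92×10⁵ N/C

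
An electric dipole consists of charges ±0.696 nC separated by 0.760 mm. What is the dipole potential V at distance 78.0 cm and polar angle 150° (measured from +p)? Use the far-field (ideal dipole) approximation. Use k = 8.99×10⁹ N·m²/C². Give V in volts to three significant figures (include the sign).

V ≈ -0.00677 V

Dipole moment p = qd = (6.96×10⁻¹⁰ C)(7.60×10⁻⁴ m) = 5.29×10⁻¹³ C·m.
The dipole potential is V = kp cosθ / r².
V = (8.99×10⁹)(5.29×10⁻¹³)·cos150° / (0.780)² = -0.006770 V.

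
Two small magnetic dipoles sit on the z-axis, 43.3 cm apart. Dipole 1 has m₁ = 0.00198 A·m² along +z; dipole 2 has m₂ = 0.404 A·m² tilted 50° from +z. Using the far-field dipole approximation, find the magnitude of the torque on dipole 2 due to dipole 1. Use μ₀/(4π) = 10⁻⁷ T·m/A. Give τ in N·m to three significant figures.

Dipole B is on the axis of dipole A, so B₁ there is axial: B₁ = (μ₀/4π)·2m₁/r³ along +z.
B₁ = 2(10⁻⁷)(0.00198)/(0.433)³ = 4.878×10⁻⁹ T.
τ = m₂ B₁ sinθ.
τ = (0.404)(4.878×10⁻⁹)·sin50° = 1.510×10⁻⁹ N·m.

τ ≈ 1.51×10⁻⁹ N·m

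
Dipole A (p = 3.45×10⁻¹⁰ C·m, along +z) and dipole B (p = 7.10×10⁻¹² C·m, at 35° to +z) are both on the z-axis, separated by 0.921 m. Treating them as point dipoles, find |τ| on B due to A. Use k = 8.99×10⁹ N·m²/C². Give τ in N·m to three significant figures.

The second dipole sits on the axis of the first, so the field there is axial: E₁ = 2kp₁/r³ along +z.
E₁ = 2(8.99×10⁹)(3.45×10⁻¹⁰)/(0.921)³ = 7.940 N/C.
Torque on the second dipole: τ = p₂ E₁ sinθ.
τ = (7.10×10⁻¹²)(7.940)·sin35° = 3.234×10⁻¹¹ N·m.

τ ≈ 3.23×10⁻¹¹ N·m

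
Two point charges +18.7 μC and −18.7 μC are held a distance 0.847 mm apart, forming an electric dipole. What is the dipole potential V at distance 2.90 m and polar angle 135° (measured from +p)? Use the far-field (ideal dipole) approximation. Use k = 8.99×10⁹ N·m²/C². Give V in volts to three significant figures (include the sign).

V ≈ -12.0 V

Dipole moment p = qd = (1.87×10⁻⁵ C)(8.47×10⁻⁴ m) = 1.584×10⁻⁸ C·m.
The dipole potential is V = kp cosθ / r².
V = (8.99×10⁹)(1.584×10⁻⁸)·cos135° / (2.90)² = -11.97 V.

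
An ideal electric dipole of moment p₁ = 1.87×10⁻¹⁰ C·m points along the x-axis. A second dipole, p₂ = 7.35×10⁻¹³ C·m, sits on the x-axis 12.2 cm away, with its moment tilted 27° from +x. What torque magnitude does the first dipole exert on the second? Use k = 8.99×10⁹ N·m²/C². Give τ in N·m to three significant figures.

The second dipole sits on the axis of the first, so the field there is axial: E₁ = 2kp₁/r³ along +x.
E₁ = 2(8.99×10⁹)(1.87×10⁻¹⁰)/(0.122)³ = 1852 N/C.
Torque on the second dipole: τ = p₂ E₁ sinθ.
τ = (7.35×10⁻¹³)(1852)·sin27° = 6.179×10⁻¹⁰ N·m.

τ ≈ 6.18×10⁻¹⁰ N·m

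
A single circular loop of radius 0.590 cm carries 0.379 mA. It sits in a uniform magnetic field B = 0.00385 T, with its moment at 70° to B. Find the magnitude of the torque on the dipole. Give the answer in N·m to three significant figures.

τ ≈ 1.50×10⁻¹⁰ N·m

Magnetic moment m = IA = Iπa² = (3.79×10⁻⁴)·π·(0.00590)² = 4.145×10⁻⁸ A·m².
Torque on a magnetic dipole: τ = mB sinθ.
τ = (4.145×10⁻⁸)(0.00385)·sin70° = 1.500×10⁻¹⁰ N·m.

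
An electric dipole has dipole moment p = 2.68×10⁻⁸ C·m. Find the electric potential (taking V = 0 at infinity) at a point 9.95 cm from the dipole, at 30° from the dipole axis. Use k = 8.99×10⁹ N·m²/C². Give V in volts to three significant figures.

The dipole potential is V = kp cosθ / r².
V = (8.99×10⁹)(2.68×10⁻⁸)·cos30° / (0.0995)² = 2.108×10⁴ V.

V ≈ 2.11×10⁴ V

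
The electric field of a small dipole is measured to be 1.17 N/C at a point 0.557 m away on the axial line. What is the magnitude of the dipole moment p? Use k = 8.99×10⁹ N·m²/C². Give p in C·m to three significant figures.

p ≈ 1.12×10⁻¹¹ C·m

On axis E = 2kp/r³, so p = Er³/(2k).
p = (1.17)·(0.557)³ / (2·8.99×10⁹) = 1.125×10⁻¹¹ C·m.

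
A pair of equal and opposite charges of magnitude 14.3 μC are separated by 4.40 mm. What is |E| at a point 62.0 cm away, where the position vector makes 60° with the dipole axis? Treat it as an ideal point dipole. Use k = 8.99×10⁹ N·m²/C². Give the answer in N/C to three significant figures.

Dipole moment p = qd = (1.43×10⁻⁵ C)(0.00440 m) = 6.292×10⁻⁸ C·m.
At angle θ the dipole field magnitude is E = (kp/r³)·√(1 + 3cos²θ).
kp/r³ = (8.99×10⁹)(6.292×10⁻⁸) / (0.620)³ = 2373 N/C.
√(1 + 3cos²60°) = √(1 + 3·0.2500) = √1.7500 ≈ 1.3229.
E ≈ 2373 × 1.323 = 3140 N/C.

E ≈ 3140 N/C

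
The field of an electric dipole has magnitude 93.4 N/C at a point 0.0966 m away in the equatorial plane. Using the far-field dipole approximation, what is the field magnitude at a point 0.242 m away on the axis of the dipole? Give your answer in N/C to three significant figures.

E ≈ 11.9 N/C

Dipole fields scale as 1/r³ in the far field.
The axial field is twice the equatorial field at the same r, so the geometry factor is 2/1.
E₂ = E₁ · (2/1) · (r₁/r₂)³ = 93.4 · 2 · (0.0966/0.242)³.
(r₁/r₂)³ = (0.3992)³ = 0.0636.
E₂ ≈ 11.88 N/C.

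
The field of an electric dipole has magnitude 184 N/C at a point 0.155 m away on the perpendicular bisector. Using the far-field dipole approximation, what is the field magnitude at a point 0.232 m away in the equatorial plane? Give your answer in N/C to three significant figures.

Dipole fields scale as 1/r³ in the far field; the geometry is the same at both points.
E₂ = E₁ · (r₁/r₂)³ = 184 · (0.155/0.232)³.
(r₁/r₂)³ = (0.6681)³ = 0.2982.
E₂ ≈ 54.87 N/C.

E ≈ 54.9 N/C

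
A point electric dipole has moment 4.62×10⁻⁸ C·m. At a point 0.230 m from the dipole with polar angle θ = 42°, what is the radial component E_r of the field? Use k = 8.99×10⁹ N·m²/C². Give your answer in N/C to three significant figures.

E_r ≈ 5.07×10⁴ N/C

For a dipole, E_r = (2kp cosθ)/r³.
kp/r³ = (8.99×10⁹)(4.62×10⁻⁸)/(0.230)³ = 3.414×10⁴ N/C.
E_r = 2·3.414×10⁴·cos42° = 5.074×10⁴ N/C.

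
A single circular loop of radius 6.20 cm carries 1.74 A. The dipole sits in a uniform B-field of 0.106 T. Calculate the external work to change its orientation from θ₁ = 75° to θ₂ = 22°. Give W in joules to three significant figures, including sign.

W ≈ -0.00149 J

Magnetic moment m = IA = Iπa² = (1.74)·π·(0.0620)² = 0.02101 A·m².
W_ext = ΔU = −mB cosθ₂ + mB cosθ₁ = mB(cosθ₁ − cosθ₂).
W = (0.02101)(0.106)·(cos75° − cos22°) = (0.002227)·(-0.6684) = -0.001488 J.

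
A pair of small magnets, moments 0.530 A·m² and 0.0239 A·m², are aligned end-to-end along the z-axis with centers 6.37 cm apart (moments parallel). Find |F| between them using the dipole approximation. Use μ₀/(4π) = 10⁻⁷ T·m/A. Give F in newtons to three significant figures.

F ≈ 4.62×10⁻⁴ N

On-axis B of dipole 1: B = (μ₀/4π)·2m₁/r³. Force on dipole 2: F = m₂·dB/dr.
dB/dr = −(μ₀/4π)·6m₁/r⁴, so |F| = (μ₀/4π)·6m₁m₂/r⁴.
F = 6(10⁻⁷)(0.530)(0.0239)/(0.0637)⁴ = 4.616×10⁻⁴ N.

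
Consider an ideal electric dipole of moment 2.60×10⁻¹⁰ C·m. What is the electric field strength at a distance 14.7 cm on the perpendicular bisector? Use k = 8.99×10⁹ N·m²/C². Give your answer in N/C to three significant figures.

E ≈ 736 N/C

On the perpendicular bisector E = kp/r³ (half the axial value at the same distance).
E = (8.99×10⁹)(2.60×10⁻¹⁰) / (0.147)³ = 735.8 N/C.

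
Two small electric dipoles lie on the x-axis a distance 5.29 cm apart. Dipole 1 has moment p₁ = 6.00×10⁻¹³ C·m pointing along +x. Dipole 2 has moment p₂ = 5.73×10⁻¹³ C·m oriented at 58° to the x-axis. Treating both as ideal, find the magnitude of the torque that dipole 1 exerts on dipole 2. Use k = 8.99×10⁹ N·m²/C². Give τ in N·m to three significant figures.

τ ≈ 3.54×10⁻¹¹ N·m

The second dipole sits on the axis of the first, so the field there is axial: E₁ = 2kp₁/r³ along +x.
E₁ = 2(8.99×10⁹)(6.00×10⁻¹³)/(0.0529)³ = 72.87 N/C.
Torque on the second dipole: τ = p₂ E₁ sinθ.
τ = (5.73×10⁻¹³)(72.87)·sin58° = 3.541×10⁻¹¹ N·m.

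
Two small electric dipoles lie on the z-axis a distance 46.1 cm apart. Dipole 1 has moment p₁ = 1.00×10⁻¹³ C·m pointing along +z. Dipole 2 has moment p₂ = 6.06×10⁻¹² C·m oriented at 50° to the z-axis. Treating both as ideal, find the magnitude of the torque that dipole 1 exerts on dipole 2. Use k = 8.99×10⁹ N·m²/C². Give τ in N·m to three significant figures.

τ ≈ 8.52×10⁻¹⁴ N·m

The second dipole sits on the axis of the first, so the field there is axial: E₁ = 2kp₁/r³ along +z.
E₁ = 2(8.99×10⁹)(1.00×10⁻¹³)/(0.461)³ = 0.01835 N/C.
Torque on the second dipole: τ = p₂ E₁ sinθ.
τ = (6.06×10⁻¹²)(0.01835)·sin50° = 8.519×10⁻¹⁴ N·m.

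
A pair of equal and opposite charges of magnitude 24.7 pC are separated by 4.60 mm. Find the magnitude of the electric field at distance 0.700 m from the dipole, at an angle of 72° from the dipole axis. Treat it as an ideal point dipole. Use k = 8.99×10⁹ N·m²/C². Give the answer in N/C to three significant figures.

Dipole moment p = qd = (2.47×10⁻¹¹ C)(0.00460 m) = 1.136×10⁻¹³ C·m.
At angle θ the dipole field magnitude is E = (kp/r³)·√(1 + 3cos²θ).
kp/r³ = (8.99×10⁹)(1.136×10⁻¹³) / (0.700)³ = 0.002977 N/C.
√(1 + 3cos²72°) = √(1 + 3·0.0955) = √1.2865 ≈ 1.1342.
E ≈ 0.002977 × 1.134 = 0.003377 N/C.

E ≈ 0.00338 N/C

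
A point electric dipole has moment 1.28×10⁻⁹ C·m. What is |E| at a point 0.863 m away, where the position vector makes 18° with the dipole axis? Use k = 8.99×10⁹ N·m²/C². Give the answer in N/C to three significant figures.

E ≈ 34.5 N/C

At angle θ the dipole field magnitude is E = (kp/r³)·√(1 + 3cos²θ).
kp/r³ = (8.99×10⁹)(1.28×10⁻⁹) / (0.863)³ = 17.90 N/C.
√(1 + 3cos²18°) = √(1 + 3·0.9045) = √3.7135 ≈ 1.9271.
E ≈ 17.90 × 1.927 = 34.50 N/C.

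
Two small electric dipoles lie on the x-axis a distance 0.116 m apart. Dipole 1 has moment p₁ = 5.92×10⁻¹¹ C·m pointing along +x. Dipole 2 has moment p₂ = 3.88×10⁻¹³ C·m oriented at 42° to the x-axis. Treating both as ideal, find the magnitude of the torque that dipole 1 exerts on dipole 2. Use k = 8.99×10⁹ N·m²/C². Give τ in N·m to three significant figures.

τ ≈ 1.77×10⁻¹⁰ N·m

The second dipole sits on the axis of the first, so the field there is axial: E₁ = 2kp₁/r³ along +x.
E₁ = 2(8.99×10⁹)(5.92×10⁻¹¹)/(0.116)³ = 681.9 N/C.
Torque on the second dipole: τ = p₂ E₁ sinθ.
τ = (3.88×10⁻¹³)(681.9)·sin42° = 1.770×10⁻¹⁰ N·m.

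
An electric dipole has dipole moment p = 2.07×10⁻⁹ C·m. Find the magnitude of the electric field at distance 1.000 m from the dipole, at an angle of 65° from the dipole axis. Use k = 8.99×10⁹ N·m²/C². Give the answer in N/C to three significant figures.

E ≈ 23.1 N/C

At angle θ the dipole field magnitude is E = (kp/r³)·√(1 + 3cos²θ).
kp/r³ = (8.99×10⁹)(2.07×10⁻⁹) / (1.00)³ = 18.61 N/C.
√(1 + 3cos²65°) = √(1 + 3·0.1786) = √1.5358 ≈ 1.2393.
E ≈ 18.61 × 1.239 = 23.06 N/C.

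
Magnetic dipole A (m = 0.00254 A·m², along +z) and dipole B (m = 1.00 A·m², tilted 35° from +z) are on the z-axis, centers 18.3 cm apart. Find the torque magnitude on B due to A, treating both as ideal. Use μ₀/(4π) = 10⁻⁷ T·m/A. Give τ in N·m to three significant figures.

Dipole B is on the axis of dipole A, so B₁ there is axial: B₁ = (μ₀/4π)·2m₁/r³ along +z.
B₁ = 2(10⁻⁷)(0.00254)/(0.183)³ = 8.289×10⁻⁸ T.
τ = m₂ B₁ sinθ.
τ = (1.00)(8.289×10⁻⁸)·sin35° = 4.754×10⁻⁸ N·m.

τ ≈ 4.75×10⁻⁸ N·m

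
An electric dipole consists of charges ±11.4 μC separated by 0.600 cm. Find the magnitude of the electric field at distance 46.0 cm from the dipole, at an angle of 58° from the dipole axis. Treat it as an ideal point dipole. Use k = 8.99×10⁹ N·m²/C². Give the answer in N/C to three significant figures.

E ≈ 8580 N/C

Dipole moment p = qd = (1.14×10⁻⁵ C)(0.00600 m) = 6.84×10⁻⁸ C·m.
At angle θ the dipole field magnitude is E = (kp/r³)·√(1 + 3cos²θ).
kp/r³ = (8.99×10⁹)(6.84×10⁻⁸) / (0.460)³ = 6317 N/C.
√(1 + 3cos²58°) = √(1 + 3·0.2808) = √1.8424 ≈ 1.3574.
E ≈ 6317 × 1.357 = 8575 N/C.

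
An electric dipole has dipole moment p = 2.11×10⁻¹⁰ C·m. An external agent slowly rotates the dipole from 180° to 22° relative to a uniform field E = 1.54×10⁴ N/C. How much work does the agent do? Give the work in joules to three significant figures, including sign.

W ≈ -6.26×10⁻⁶ J

W_ext = ΔU = U(θ₂) − U(θ₁) = −pE cosθ₂ − (−pE cosθ₁) = pE(cosθ₁ − cosθ₂).
W = (2.11×10⁻¹⁰)(1.54×10⁴)·(cos180° − cos22°) = (3.249×10⁻⁶)·(-1.9272) = -6.262×10⁻⁶ J.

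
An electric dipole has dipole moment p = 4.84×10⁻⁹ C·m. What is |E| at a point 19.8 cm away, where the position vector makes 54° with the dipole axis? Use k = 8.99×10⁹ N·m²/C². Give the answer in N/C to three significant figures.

At angle θ the dipole field magnitude is E = (kp/r³)·√(1 + 3cos²θ).
kp/r³ = (8.99×10⁹)(4.84×10⁻⁹) / (0.198)³ = 5605 N/C.
√(1 + 3cos²54°) = √(1 + 3·0.3455) = √2.0365 ≈ 1.4271.
E ≈ 5605 × 1.427 = 7999 N/C.

E ≈ 8000 N/C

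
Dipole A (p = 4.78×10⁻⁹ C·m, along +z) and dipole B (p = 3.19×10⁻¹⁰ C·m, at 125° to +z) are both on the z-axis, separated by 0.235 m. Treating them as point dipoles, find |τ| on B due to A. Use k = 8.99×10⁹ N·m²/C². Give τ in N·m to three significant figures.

τ ≈ 1.73×10⁻⁶ N·m

The second dipole sits on the axis of the first, so the field there is axial: E₁ = 2kp₁/r³ along +z.
E₁ = 2(8.99×10⁹)(4.78×10⁻⁹)/(0.235)³ = 6622 N/C.
Torque on the second dipole: τ = p₂ E₁ sinθ.
τ = (3.19×10⁻¹⁰)(6622)·sin125° = 1.730×10⁻⁶ N·m.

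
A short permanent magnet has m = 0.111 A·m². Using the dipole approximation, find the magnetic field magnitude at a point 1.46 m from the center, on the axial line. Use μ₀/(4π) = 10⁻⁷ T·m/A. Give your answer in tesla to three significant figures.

B ≈ 7.13×10⁻⁹ T

On axis B = (μ₀/4π)·2m/r³.
B = 2·(10⁻⁷)·(0.111) / (1.46)³ = 7.133×10⁻⁹ T.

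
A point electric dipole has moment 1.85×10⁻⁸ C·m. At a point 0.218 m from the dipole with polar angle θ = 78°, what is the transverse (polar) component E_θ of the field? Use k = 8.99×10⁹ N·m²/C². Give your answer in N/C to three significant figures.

For a dipole, E_θ = (kp sinθ)/r³.
kp/r³ = (8.99×10⁹)(1.85×10⁻⁸)/(0.218)³ = 1.605×10⁴ N/C.
E_θ = 1.605×10⁴·sin78° = 1.570×10⁴ N/C.

E_θ ≈ 1.57×10⁴ N/C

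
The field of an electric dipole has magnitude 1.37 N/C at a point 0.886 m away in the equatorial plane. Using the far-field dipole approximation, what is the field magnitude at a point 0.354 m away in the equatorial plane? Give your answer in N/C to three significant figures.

E ≈ 21.5 N/C

Dipole fields scale as 1/r³ in the far field; the geometry is the same at both points.
E₂ = E₁ · (r₁/r₂)³ = 1.37 · (0.886/0.354)³.
(r₁/r₂)³ = (2.503)³ = 15.68.
E₂ ≈ 21.48 N/C.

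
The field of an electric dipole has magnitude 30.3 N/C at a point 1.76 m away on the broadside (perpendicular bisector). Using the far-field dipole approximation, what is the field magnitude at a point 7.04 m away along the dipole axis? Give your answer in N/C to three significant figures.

E ≈ 0.947 N/C

Dipole fields scale as 1/r³ in the far field.
The axial field is twice the equatorial field at the same r, so the geometry factor is 2/1.
E₂ = E₁ · (2/1) · (r₁/r₂)³ = 30.3 · 2 · (1.76/7.04)³.
(r₁/r₂)³ = (0.25)³ = 0.01562.
E₂ ≈ 0.9469 N/C.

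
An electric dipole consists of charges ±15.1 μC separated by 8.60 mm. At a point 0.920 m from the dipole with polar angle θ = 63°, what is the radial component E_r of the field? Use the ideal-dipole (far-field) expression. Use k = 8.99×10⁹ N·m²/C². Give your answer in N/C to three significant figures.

Dipole moment p = qd = (1.51×10⁻⁵ C)(0.00860 m) = 1.299×10⁻⁷ C·m.
For a dipole, E_r = (2kp cosθ)/r³.
kp/r³ = (8.99×10⁹)(1.299×10⁻⁷)/(0.920)³ = 1500 N/C.
E_r = 2·1500·cos63° = 1362 N/C.

E_r ≈ 1360 N/C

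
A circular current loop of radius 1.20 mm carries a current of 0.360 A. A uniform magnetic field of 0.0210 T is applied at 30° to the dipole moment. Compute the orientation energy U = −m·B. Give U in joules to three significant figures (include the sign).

Magnetic moment m = IA = Iπa² = (0.360)·π·(0.00120)² = 1.629×10⁻⁶ A·m².
U = −m·B = −mB cosθ.
U = −(1.629×10⁻⁶)(0.0210)·cos30° = -2.963×10⁻⁸ J.

U ≈ -2.96×10⁻⁸ J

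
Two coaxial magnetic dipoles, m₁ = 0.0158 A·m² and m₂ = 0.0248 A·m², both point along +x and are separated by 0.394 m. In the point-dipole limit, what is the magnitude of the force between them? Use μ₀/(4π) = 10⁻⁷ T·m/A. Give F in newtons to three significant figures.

On-axis B of dipole 1: B = (μ₀/4π)·2m₁/r³. Force on dipole 2: F = m₂·dB/dr.
dB/dr = −(μ₀/4π)·6m₁/r⁴, so |F| = (μ₀/4π)·6m₁m₂/r⁴.
F = 6(10⁻⁷)(0.0158)(0.0248)/(0.394)⁴ = 9.756×10⁻⁹ N.

F ≈ 9.76×10⁻⁹ N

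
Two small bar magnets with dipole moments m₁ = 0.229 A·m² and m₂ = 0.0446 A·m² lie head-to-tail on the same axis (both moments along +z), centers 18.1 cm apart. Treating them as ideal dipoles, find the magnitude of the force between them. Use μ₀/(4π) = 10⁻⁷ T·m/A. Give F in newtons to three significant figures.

F ≈ 5.71×10⁻⁶ N

On-axis B of dipole 1: B = (μ₀/4π)·2m₁/r³. Force on dipole 2: F = m₂·dB/dr.
dB/dr = −(μ₀/4π)·6m₁/r⁴, so |F| = (μ₀/4π)·6m₁m₂/r⁴.
F = 6(10⁻⁷)(0.229)(0.0446)/(0.181)⁴ = 5.710×10⁻⁶ N.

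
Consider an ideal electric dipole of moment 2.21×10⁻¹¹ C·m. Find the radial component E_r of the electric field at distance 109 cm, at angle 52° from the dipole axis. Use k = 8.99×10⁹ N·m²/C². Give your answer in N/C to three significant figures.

For a dipole, E_r = (2kp cosθ)/r³.
kp/r³ = (8.99×10⁹)(2.21×10⁻¹¹)/(1.09)³ = 0.1534 N/C.
E_r = 2·0.1534·cos52° = 0.1889 N/C.

E_r ≈ 0.189 N/C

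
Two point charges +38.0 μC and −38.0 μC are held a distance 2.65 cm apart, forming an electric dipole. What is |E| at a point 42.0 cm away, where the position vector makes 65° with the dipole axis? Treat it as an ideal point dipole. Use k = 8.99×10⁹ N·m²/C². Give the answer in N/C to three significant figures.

E ≈ 1.51×10⁵ N/C

Dipole moment p = qd = (3.80×10⁻⁵ C)(0.0265 m) = 1.007×10⁻⁶ C·m.
At angle θ the dipole field magnitude is E = (kp/r³)·√(1 + 3cos²θ).
kp/r³ = (8.99×10⁹)(1.007×10⁻⁶) / (0.420)³ = 1.222×10⁵ N/C.
√(1 + 3cos²65°) = √(1 + 3·0.1786) = √1.5358 ≈ 1.2393.
E ≈ 1.222×10⁵ × 1.239 = 1.514×10⁵ N/C.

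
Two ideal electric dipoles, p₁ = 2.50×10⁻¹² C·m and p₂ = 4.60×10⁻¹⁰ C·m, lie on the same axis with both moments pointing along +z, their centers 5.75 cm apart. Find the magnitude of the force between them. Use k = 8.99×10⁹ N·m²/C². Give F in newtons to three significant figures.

On-axis field of dipole 1 at distance r: E = 2kp₁/r³. Force on dipole 2 is F = p₂·dE/dr (gradient along axis).
dE/dr = −6kp₁/r⁴, so |F| = 6kp₁p₂/r⁴ (attractive for aligned moments).
F = 6(8.99×10⁹)(2.50×10⁻¹²)(4.60×10⁻¹⁰)/(0.0575)⁴ = 5.675×10⁻⁶ N.

F ≈ 5.67×10⁻⁶ N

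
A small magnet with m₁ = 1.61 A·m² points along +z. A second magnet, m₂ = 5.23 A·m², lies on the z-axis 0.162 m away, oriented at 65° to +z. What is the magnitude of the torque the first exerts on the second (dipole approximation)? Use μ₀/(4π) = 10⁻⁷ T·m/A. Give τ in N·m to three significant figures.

τ ≈ 3.59×10⁻⁴ N·m

Dipole B is on the axis of dipole A, so B₁ there is axial: B₁ = (μ₀/4π)·2m₁/r³ along +z.
B₁ = 2(10⁻⁷)(1.61)/(0.162)³ = 7.574×10⁻⁵ T.
τ = m₂ B₁ sinθ.
τ = (5.23)(7.574×10⁻⁵)·sin65° = 3.590×10⁻⁴ N·m.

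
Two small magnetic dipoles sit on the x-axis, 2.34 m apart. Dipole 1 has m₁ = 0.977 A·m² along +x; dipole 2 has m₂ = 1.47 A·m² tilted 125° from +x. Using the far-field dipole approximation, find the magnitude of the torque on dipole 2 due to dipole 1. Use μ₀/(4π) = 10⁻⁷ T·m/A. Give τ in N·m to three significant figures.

Dipole B is on the axis of dipole A, so B₁ there is axial: B₁ = (μ₀/4π)·2m₁/r³ along +x.
B₁ = 2(10⁻⁷)(0.977)/(2.34)³ = 1.525×10⁻⁸ T.
τ = m₂ B₁ sinθ.
τ = (1.47)(1.525×10⁻⁸)·sin125° = 1.836×10⁻⁸ N·m.

τ ≈ 1.84×10⁻⁸ N·m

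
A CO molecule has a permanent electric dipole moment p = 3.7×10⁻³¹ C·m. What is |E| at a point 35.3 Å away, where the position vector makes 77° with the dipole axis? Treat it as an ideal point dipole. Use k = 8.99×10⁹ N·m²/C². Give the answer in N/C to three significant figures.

E ≈ 8.12×10⁴ N/C

At angle θ the dipole field magnitude is E = (kp/r³)·√(1 + 3cos²θ).
kp/r³ = (8.99×10⁹)(3.70×10⁻³¹) / (3.53×10⁻⁹)³ = 7.562×10⁴ N/C.
√(1 + 3cos²77°) = √(1 + 3·0.0506) = √1.1518 ≈ 1.0732.
E ≈ 7.562×10⁴ × 1.073 = 8.116×10⁴ N/C.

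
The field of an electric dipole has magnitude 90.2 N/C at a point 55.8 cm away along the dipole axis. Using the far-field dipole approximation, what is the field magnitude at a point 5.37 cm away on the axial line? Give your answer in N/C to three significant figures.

Dipole fields scale as 1/r³ in the far field; the geometry is the same at both points.
E₂ = E₁ · (r₁/r₂)³ = 90.2 · (55.8/5.37)³.
(r₁/r₂)³ = (10.39)³ = 1122.
E₂ ≈ 1.012×10⁵ N/C.

E ≈ 1.01×10⁵ N/C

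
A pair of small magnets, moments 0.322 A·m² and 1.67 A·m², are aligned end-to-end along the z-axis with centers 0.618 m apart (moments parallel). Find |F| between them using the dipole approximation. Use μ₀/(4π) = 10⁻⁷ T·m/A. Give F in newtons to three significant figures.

On-axis B of dipole 1: B = (μ₀/4π)·2m₁/r³. Force on dipole 2: F = m₂·dB/dr.
dB/dr = −(μ₀/4π)·6m₁/r⁴, so |F| = (μ₀/4π)·6m₁m₂/r⁴.
F = 6(10⁻⁷)(0.322)(1.67)/(0.618)⁴ = 2.212×10⁻⁶ N.

F ≈ 2.21×10⁻⁶ N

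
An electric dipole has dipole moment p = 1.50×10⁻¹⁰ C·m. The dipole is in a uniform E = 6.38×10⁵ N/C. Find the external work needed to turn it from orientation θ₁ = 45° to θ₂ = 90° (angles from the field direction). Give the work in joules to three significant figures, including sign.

W ≈ 6.77×10⁻⁵ J

W_ext = ΔU = U(θ₂) − U(θ₁) = −pE cosθ₂ − (−pE cosθ₁) = pE(cosθ₁ − cosθ₂).
W = (1.50×10⁻¹⁰)(6.38×10⁵)·(cos45° − cos90°) = (9.570×10⁻⁵)·(+0.7071) = 6.767×10⁻⁵ J.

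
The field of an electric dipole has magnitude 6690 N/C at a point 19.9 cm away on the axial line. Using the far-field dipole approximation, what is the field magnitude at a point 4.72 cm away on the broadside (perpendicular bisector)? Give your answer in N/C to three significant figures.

E ≈ 2.51×10⁵ N/C

Dipole fields scale as 1/r³ in the far field.
The axial field is twice the equatorial field at the same r, so the geometry factor is 1/2.
E₂ = E₁ · (1/2) · (r₁/r₂)³ = 6690 · 0.5 · (19.9/4.72)³.
(r₁/r₂)³ = (4.216)³ = 74.94.
E₂ ≈ 2.507×10⁵ N/C.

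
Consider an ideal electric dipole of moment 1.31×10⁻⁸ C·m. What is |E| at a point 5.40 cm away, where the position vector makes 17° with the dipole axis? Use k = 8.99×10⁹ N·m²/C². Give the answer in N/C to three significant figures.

E ≈ 1.45×10⁶ N/C

At angle θ the dipole field magnitude is E = (kp/r³)·√(1 + 3cos²θ).
kp/r³ = (8.99×10⁹)(1.31×10⁻⁸) / (0.0540)³ = 7.479×10⁵ N/C.
√(1 + 3cos²17°) = √(1 + 3·0.9145) = √3.7436 ≈ 1.9348.
E ≈ 7.479×10⁵ × 1.935 = 1.447×10⁶ N/C.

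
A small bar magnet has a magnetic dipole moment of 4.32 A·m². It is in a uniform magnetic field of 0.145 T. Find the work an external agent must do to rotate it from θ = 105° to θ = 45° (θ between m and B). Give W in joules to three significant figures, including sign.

W ≈ -0.605 J

W_ext = ΔU = −mB cosθ₂ + mB cosθ₁ = mB(cosθ₁ − cosθ₂).
W = (4.32)(0.145)·(cos105° − cos45°) = (0.6264)·(-0.9659) = -0.6051 J.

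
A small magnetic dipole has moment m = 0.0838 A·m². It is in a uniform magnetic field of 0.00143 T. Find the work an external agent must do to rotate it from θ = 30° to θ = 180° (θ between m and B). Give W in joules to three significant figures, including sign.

W_ext = ΔU = −mB cosθ₂ + mB cosθ₁ = mB(cosθ₁ − cosθ₂).
W = (0.0838)(0.00143)·(cos30° − cos180°) = (1.198×10⁻⁴)·(+1.8660) = 2.236×10⁻⁴ J.

W ≈ 2.24×10⁻⁴ J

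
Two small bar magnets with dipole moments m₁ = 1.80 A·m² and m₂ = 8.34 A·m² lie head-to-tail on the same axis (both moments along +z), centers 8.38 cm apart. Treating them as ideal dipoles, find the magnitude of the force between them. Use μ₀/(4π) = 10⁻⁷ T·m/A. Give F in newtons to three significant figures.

F ≈ 0.183 N

On-axis B of dipole 1: B = (μ₀/4π)·2m₁/r³. Force on dipole 2: F = m₂·dB/dr.
dB/dr = −(μ₀/4π)·6m₁/r⁴, so |F| = (μ₀/4π)·6m₁m₂/r⁴.
F = 6(10⁻⁷)(1.80)(8.34)/(0.0838)⁴ = 0.1826 N.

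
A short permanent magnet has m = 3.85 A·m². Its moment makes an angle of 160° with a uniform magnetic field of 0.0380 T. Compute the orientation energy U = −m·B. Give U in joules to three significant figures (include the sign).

U = −m·B = −mB cosθ.
U = −(3.85)(0.0380)·cos160° = 0.1375 J.

U ≈ 0.137 J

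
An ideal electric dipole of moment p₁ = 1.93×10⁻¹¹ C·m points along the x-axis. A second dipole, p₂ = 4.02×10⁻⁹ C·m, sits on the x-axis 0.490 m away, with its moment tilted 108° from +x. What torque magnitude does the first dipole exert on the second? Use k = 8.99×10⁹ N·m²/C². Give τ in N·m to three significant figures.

τ ≈ 1.13×10⁻⁸ N·m

The second dipole sits on the axis of the first, so the field there is axial: E₁ = 2kp₁/r³ along +x.
E₁ = 2(8.99×10⁹)(1.93×10⁻¹¹)/(0.490)³ = 2.950 N/C.
Torque on the second dipole: τ = p₂ E₁ sinθ.
τ = (4.02×10⁻⁹)(2.950)·sin108° = 1.128×10⁻⁸ N·m.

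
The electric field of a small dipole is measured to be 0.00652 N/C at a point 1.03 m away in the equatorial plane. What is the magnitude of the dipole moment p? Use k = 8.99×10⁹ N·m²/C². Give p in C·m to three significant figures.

In the equatorial plane E = kp/r³, so p = Er³/(k).
p = (0.00652)·(1.03)³ / (8.99×10⁹) = 7.925×10⁻¹³ C·m.

p ≈ 7.93×10⁻¹³ C·m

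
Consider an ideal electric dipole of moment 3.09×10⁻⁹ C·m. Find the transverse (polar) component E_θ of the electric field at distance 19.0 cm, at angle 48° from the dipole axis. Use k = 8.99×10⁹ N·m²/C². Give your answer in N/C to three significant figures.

E_θ ≈ 3010 N/C

For a dipole, E_θ = (kp sinθ)/r³.
kp/r³ = (8.99×10⁹)(3.09×10⁻⁹)/(0.190)³ = 4050 N/C.
E_θ = 4050·sin48° = 3010 N/C.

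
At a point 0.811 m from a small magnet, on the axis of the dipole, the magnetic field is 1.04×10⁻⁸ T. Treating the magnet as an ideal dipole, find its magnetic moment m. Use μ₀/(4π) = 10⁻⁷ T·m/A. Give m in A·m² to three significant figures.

On axis B = (μ₀/4π)·2m/r³, so m = Br³·4π/(μ₀·2).
m = (1.04×10⁻⁸)·(0.811)³ / (2·10⁻⁷) = 0.02774 A·m².

m ≈ 0.0277 A·m²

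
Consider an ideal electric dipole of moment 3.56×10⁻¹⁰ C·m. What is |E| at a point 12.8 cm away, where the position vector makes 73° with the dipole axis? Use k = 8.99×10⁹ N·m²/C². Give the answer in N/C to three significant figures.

At angle θ the dipole field magnitude is E = (kp/r³)·√(1 + 3cos²θ).
kp/r³ = (8.99×10⁹)(3.56×10⁻¹⁰) / (0.128)³ = 1526 N/C.
√(1 + 3cos²73°) = √(1 + 3·0.0855) = √1.2564 ≈ 1.1209.
E ≈ 1526 × 1.121 = 1711 N/C.

E ≈ 1710 N/C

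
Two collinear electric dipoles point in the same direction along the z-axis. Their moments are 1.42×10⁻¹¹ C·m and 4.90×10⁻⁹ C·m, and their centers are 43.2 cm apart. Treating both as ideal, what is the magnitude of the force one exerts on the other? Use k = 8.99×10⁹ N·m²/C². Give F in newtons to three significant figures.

F ≈ 1.08×10⁻⁷ N

On-axis field of dipole 1 at distance r: E = 2kp₁/r³. Force on dipole 2 is F = p₂·dE/dr (gradient along axis).
dE/dr = −6kp₁/r⁴, so |F| = 6kp₁p₂/r⁴ (attractive for aligned moments).
F = 6(8.99×10⁹)(1.42×10⁻¹¹)(4.90×10⁻⁹)/(0.432)⁴ = 1.078×10⁻⁷ N.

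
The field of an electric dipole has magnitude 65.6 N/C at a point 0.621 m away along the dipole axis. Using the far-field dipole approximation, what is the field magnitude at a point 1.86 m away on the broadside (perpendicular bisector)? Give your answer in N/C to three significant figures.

E ≈ 1.22 N/C

Dipole fields scale as 1/r³ in the far field.
The axial field is twice the equatorial field at the same r, so the geometry factor is 1/2.
E₂ = E₁ · (1/2) · (r₁/r₂)³ = 65.6 · 0.5 · (0.621/1.86)³.
(r₁/r₂)³ = (0.3339)³ = 0.03722.
E₂ ≈ 1.221 N/C.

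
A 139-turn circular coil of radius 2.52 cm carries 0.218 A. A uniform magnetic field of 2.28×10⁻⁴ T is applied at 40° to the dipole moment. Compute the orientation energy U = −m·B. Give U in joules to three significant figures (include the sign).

m = NIA = NIπa² = 139·(0.218)·π·(0.0252)² = 0.06045 A·m².
U = −m·B = −mB cosθ.
U = −(0.06045)(2.28×10⁻⁴)·cos40° = -1.056×10⁻⁵ J.

U ≈ -1.06×10⁻⁵ J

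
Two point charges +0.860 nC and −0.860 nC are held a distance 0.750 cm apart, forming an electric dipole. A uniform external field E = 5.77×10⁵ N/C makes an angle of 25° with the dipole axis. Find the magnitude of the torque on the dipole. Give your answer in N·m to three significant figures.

τ ≈ 1.57×10⁻⁶ N·m

Dipole moment p = qd = (8.60×10⁻¹⁰ C)(0.00750 m) = 6.45×10⁻¹² C·m.
Torque on an electric dipole: τ = pE sinθ.
τ = (6.45×10⁻¹²)(5.77×10⁵)·sin25° = 1.573×10⁻⁶ N·m.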